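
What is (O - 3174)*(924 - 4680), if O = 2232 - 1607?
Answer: 9574044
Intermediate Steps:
O = 625
(O - 3174)*(924 - 4680) = (625 - 3174)*(924 - 4680) = -2549*(-3756) = 9574044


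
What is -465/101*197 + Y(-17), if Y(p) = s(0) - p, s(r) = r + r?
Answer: -89888/101 ≈ -889.98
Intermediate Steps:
s(r) = 2*r
Y(p) = -p (Y(p) = 2*0 - p = 0 - p = -p)
-465/101*197 + Y(-17) = -465/101*197 - 1*(-17) = -465*1/101*197 + 17 = -465/101*197 + 17 = -91605/101 + 17 = -89888/101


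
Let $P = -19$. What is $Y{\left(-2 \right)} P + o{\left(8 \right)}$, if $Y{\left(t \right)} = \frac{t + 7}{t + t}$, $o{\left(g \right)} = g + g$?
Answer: $\frac{159}{4} \approx 39.75$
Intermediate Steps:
$o{\left(g \right)} = 2 g$
$Y{\left(t \right)} = \frac{7 + t}{2 t}$
$Y{\left(-2 \right)} P + o{\left(8 \right)} = \frac{7 - 2}{2 \left(-2\right)} \left(-19\right) + 2 \cdot 8 = \frac{1}{2} \left(- \frac{1}{2}\right) 5 \left(-19\right) + 16 = \left(- \frac{5}{4}\right) \left(-19\right) + 16 = \frac{95}{4} + 16 = \frac{159}{4}$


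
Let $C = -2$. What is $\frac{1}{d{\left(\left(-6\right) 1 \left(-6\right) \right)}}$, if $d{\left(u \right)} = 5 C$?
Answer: $- \frac{1}{10} \approx -0.1$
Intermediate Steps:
$d{\left(u \right)} = -10$ ($d{\left(u \right)} = 5 \left(-2\right) = -10$)
$\frac{1}{d{\left(\left(-6\right) 1 \left(-6\right) \right)}} = \frac{1}{-10} = - \frac{1}{10}$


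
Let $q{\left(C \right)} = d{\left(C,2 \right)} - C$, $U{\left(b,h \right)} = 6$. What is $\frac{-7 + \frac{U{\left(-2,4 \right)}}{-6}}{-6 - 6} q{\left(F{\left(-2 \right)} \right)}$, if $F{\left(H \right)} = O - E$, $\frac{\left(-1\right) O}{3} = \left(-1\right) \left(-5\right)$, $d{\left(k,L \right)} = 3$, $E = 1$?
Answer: $\frac{38}{3} \approx 12.667$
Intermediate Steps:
$O = -15$ ($O = - 3 \left(\left(-1\right) \left(-5\right)\right) = \left(-3\right) 5 = -15$)
$F{\left(H \right)} = -16$ ($F{\left(H \right)} = -15 - 1 = -16$)
$q{\left(C \right)} = 3 - C$
$\frac{-7 + \frac{U{\left(-2,4 \right)}}{-6}}{-6 - 6} q{\left(F{\left(-2 \right)} \right)} = \frac{-7 + \frac{6}{-6}}{-6 - 6} \left(3 - -16\right) = \frac{-7 + 6 \left(- \frac{1}{6}\right)}{-12} \left(3 + 16\right) = \left(-7 - 1\right) \left(- \frac{1}{12}\right) 19 = \left(-8\right) \left(- \frac{1}{12}\right) 19 = \frac{2}{3} \cdot 19 = \frac{38}{3}$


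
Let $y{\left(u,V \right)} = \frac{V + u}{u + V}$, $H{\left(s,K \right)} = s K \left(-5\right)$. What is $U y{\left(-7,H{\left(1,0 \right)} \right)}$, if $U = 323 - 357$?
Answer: $-34$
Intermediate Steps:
$U = -34$ ($U = 323 - 357 = -34$)
$H{\left(s,K \right)} = - 5 K s$ ($H{\left(s,K \right)} = K s \left(-5\right) = - 5 K s$)
$y{\left(u,V \right)} = 1$ ($y{\left(u,V \right)} = \frac{V + u}{V + u} = 1$)
$U y{\left(-7,H{\left(1,0 \right)} \right)} = \left(-34\right) 1 = -34$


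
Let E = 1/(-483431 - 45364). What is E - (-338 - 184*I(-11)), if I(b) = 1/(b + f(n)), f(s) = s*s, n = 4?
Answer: 39638473/105759 ≈ 374.80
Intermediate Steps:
f(s) = s**2
I(b) = 1/(16 + b) (I(b) = 1/(b + 4**2) = 1/(b + 16) = 1/(16 + b))
E = -1/528795 (E = 1/(-528795) = -1/528795 ≈ -1.8911e-6)
E - (-338 - 184*I(-11)) = -1/528795 - (-338 - 184/(16 - 11)) = -1/528795 - (-338 - 184/5) = -1/528795 - 1*(-1874/5) = -1/528795 + 1874/5 = 39638473/105759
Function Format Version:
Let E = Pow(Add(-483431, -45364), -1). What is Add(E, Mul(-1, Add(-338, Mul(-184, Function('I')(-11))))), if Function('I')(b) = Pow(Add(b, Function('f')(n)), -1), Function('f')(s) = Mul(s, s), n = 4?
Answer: Rational(39638473, 105759) ≈ 374.80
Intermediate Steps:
Function('f')(s) = Pow(s, 2)
Function('I')(b) = Pow(Add(16, b), -1) (Function('I')(b) = Pow(Add(b, Pow(4, 2)), -1) = Pow(Add(b, 16), -1) = Pow(Add(16, b), -1))
E = Rational(-1, 528795) (E = Pow(-528795, -1) = Rational(-1, 528795) ≈ -1.8911e-6)
Add(E, Mul(-1, Add(-338, Mul(-184, Function('I')(-11))))) = Add(Rational(-1, 528795), Mul(-1, Add(-338, Mul(-184, Pow(Add(16, -11), -1))))) = Add(Rational(-1, 528795), Mul(-1, Add(-338, Mul(-184, Pow(5, -1))))) = Add(Rational(-1, 528795), Mul(-1, Add(-338, Mul(-184, Rational(1, 5))))) = Add(Rational(-1, 528795), Mul(-1, Add(-338, Rational(-184, 5)))) = Add(Rational(-1, 528795), Mul(-1, Rational(-1874, 5))) = Add(Rational(-1, 528795), Rational(1874, 5)) = Rational(39638473, 105759)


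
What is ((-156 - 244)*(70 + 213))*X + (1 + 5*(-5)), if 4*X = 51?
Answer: -1443324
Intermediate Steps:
X = 51/4 (X = (¼)*51 = 51/4 ≈ 12.750)
((-156 - 244)*(70 + 213))*X + (1 + 5*(-5)) = ((-156 - 244)*(70 + 213))*(51/4) + (1 + 5*(-5)) = -400*283*(51/4) + (1 - 25) = -113200*51/4 - 24 = -1443300 - 24 = -1443324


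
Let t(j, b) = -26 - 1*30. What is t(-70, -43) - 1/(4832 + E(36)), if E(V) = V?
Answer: -272609/4868 ≈ -56.000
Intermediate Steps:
t(j, b) = -56 (t(j, b) = -26 - 30 = -56)
t(-70, -43) - 1/(4832 + E(36)) = -56 - 1/(4832 + 36) = -56 - 1/4868 = -272609/4868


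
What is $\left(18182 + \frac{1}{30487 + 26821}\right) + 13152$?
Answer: $\frac{1795688873}{57308} \approx 31334.0$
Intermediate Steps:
$\left(18182 + \frac{1}{30487 + 26821}\right) + 13152 = \left(18182 + \frac{1}{57308}\right) + 13152 = \frac{1041974057}{57308} + 13152 = \frac{1795688873}{57308}$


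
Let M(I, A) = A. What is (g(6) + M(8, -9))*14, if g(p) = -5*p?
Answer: -546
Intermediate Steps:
(g(6) + M(8, -9))*14 = (-5*6 - 9)*14 = (-30 - 9)*14 = -39*14 = -546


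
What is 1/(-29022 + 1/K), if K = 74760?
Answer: -74760/2169684719 ≈ -3.4457e-5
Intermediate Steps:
1/(-29022 + 1/K) = 1/(-29022 + 1/74760) = 1/(-2169684719/74760) = -74760/2169684719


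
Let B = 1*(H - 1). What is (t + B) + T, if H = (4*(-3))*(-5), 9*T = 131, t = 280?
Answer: 3182/9 ≈ 353.56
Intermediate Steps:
T = 131/9 (T = (⅑)*131 = 131/9 ≈ 14.556)
H = 60 (H = -12*(-5) = 60)
B = 59 (B = 1*(60 - 1) = 1*59 = 59)
(t + B) + T = (280 + 59) + 131/9 = 339 + 131/9 = 3182/9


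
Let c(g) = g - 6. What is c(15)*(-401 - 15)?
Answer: -3744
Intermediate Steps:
c(g) = -6 + g
c(15)*(-401 - 15) = (-6 + 15)*(-401 - 15) = 9*(-416) = -3744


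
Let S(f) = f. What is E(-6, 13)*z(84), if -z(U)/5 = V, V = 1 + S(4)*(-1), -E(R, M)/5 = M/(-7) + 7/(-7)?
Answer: 1500/7 ≈ 214.29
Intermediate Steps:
E(R, M) = 5 + 5*M/7 (E(R, M) = -5*(M/(-7) + 7/(-7)) = -5*(M*(-1/7) + 7*(-1/7)) = -5*(-M/7 - 1) = -5*(-1 - M/7) = 5 + 5*M/7)
V = -3 (V = 1 + 4*(-1) = 1 - 4 = -3)
z(U) = 15 (z(U) = -5*(-3) = 15)
E(-6, 13)*z(84) = (5 + (5/7)*13)*15 = (5 + 65/7)*15 = (100/7)*15 = 1500/7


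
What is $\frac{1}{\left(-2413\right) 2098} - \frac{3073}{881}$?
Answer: $- \frac{15556983483}{4460039594} \approx -3.4881$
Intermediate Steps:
$\frac{1}{\left(-2413\right) 2098} - \frac{3073}{881} = \left(- \frac{1}{2413}\right) \frac{1}{2098} - \frac{3073}{881} = - \frac{1}{5062474} - \frac{3073}{881} = - \frac{15556983483}{4460039594}$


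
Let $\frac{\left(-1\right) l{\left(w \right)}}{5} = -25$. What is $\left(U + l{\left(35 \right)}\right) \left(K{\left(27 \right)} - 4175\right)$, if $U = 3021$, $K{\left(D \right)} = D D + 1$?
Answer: $-10837970$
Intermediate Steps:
$l{\left(w \right)} = 125$ ($l{\left(w \right)} = \left(-5\right) \left(-25\right) = 125$)
$K{\left(D \right)} = 1 + D^{2}$ ($K{\left(D \right)} = D^{2} + 1 = 1 + D^{2}$)
$\left(U + l{\left(35 \right)}\right) \left(K{\left(27 \right)} - 4175\right) = \left(3021 + 125\right) \left(\left(1 + 27^{2}\right) - 4175\right) = 3146 \left(\left(1 + 729\right) - 4175\right) = 3146 \left(730 - 4175\right) = 3146 \left(-3445\right) = -10837970$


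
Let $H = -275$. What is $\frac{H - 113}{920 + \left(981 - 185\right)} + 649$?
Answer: $\frac{278324}{429} \approx 648.77$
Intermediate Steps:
$\frac{H - 113}{920 + \left(981 - 185\right)} + 649 = \frac{-275 - 113}{920 + \left(981 - 185\right)} + 649 = - \frac{388}{920 + 796} + 649 = - \frac{388}{1716} + 649 = \left(-388\right) \frac{1}{1716} + 649 = - \frac{97}{429} + 649 = \frac{278324}{429}$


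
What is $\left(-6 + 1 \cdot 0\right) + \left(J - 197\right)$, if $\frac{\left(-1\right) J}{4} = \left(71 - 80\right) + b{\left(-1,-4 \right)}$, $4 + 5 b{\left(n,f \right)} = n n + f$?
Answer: $- \frac{807}{5} \approx -161.4$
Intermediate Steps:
$b{\left(n,f \right)} = - \frac{4}{5} + \frac{f}{5} + \frac{n^{2}}{5}$ ($b{\left(n,f \right)} = - \frac{4}{5} + \frac{n n + f}{5} = - \frac{4}{5} + \frac{n^{2} + f}{5} = - \frac{4}{5} + \frac{f + n^{2}}{5} = - \frac{4}{5} + \left(\frac{f}{5} + \frac{n^{2}}{5}\right) = - \frac{4}{5} + \frac{f}{5} + \frac{n^{2}}{5}$)
$J = \frac{208}{5}$ ($J = - 4 \left(\left(71 - 80\right) + \left(- \frac{4}{5} + \frac{1}{5} \left(-4\right) + \frac{\left(-1\right)^{2}}{5}\right)\right) = - 4 \left(-9 - \frac{7}{5}\right) = \left(-4\right) \left(- \frac{52}{5}\right) = \frac{208}{5} \approx 41.6$)
$\left(-6 + 1 \cdot 0\right) + \left(J - 197\right) = \left(-6 + 1 \cdot 0\right) + \left(\frac{208}{5} - 197\right) = \left(-6 + 0\right) - \frac{777}{5} = -6 - \frac{777}{5} = - \frac{807}{5}$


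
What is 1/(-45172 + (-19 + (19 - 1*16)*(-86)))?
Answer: -1/45449 ≈ -2.2003e-5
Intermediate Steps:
1/(-45172 + (-19 + (19 - 1*16)*(-86))) = 1/(-45172 + (-19 + (19 - 16)*(-86))) = 1/(-45172 + (-19 + 3*(-86))) = 1/(-45172 + (-19 - 258)) = 1/(-45172 - 277) = 1/(-45449) = -1/45449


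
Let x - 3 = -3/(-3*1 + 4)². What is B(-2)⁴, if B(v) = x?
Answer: 0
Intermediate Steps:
x = 0 (x = 3 - 3/(-3*1 + 4)² = 3 - 3/(-3 + 4)² = 3 - 3/(1²) = 3 - 3/1 = 3 - 3*1 = 3 - 3 = 0)
B(v) = 0
B(-2)⁴ = 0⁴ = 0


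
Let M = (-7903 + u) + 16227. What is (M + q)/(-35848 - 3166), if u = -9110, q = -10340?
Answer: 5563/19507 ≈ 0.28518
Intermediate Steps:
M = -786 (M = (-7903 - 9110) + 16227 = -17013 + 16227 = -786)
(M + q)/(-35848 - 3166) = (-786 - 10340)/(-35848 - 3166) = -11126/(-39014) = -11126*(-1/39014) = 5563/19507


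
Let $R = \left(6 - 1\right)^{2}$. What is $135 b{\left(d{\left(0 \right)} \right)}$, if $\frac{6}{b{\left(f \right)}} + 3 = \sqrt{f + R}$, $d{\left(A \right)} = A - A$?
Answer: $405$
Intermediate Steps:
$R = 25$ ($R = 5^{2} = 25$)
$d{\left(A \right)} = 0$
$b{\left(f \right)} = \frac{6}{-3 + \sqrt{25 + f}}$ ($b{\left(f \right)} = \frac{6}{-3 + \sqrt{f + 25}} = \frac{6}{-3 + \sqrt{25 + f}}$)
$135 b{\left(d{\left(0 \right)} \right)} = 135 \frac{6}{-3 + \sqrt{25 + 0}} = 135 \frac{6}{-3 + \sqrt{25}} = 135 \frac{6}{-3 + 5} = 135 \cdot \frac{6}{2} = 135 \cdot 6 \cdot \frac{1}{2} = 135 \cdot 3 = 405$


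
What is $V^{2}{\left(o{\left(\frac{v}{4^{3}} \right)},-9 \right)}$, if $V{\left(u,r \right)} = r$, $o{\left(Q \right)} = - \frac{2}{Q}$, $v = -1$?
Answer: $81$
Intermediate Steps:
$V^{2}{\left(o{\left(\frac{v}{4^{3}} \right)},-9 \right)} = \left(-9\right)^{2} = 81$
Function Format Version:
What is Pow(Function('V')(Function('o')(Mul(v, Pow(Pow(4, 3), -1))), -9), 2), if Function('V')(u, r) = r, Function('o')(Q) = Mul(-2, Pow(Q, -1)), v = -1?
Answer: 81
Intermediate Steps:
Pow(Function('V')(Function('o')(Mul(v, Pow(Pow(4, 3), -1))), -9), 2) = Pow(-9, 2) = 81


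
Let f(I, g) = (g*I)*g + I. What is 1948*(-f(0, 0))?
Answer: 0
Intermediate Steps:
f(I, g) = I + I*g² (f(I, g) = (I*g)*g + I = I*g² + I = I + I*g²)
1948*(-f(0, 0)) = 1948*(-0*(1 + 0²)) = 1948*(-0*(1 + 0)) = 1948*(-0) = 1948*(-1*0) = 1948*0 = 0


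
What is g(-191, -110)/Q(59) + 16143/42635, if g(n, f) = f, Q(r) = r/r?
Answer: -4673707/42635 ≈ -109.62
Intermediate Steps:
Q(r) = 1
g(-191, -110)/Q(59) + 16143/42635 = -110/1 + 16143/42635 = -110*1 + 16143*(1/42635) = -110 + 16143/42635 = -4673707/42635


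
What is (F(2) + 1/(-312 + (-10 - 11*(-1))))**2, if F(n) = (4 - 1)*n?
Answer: 3478225/96721 ≈ 35.961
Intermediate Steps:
F(n) = 3*n
(F(2) + 1/(-312 + (-10 - 11*(-1))))**2 = (3*2 + 1/(-312 + (-10 - 11*(-1))))**2 = (6 + 1/(-312 + (-10 + 11)))**2 = (6 + 1/(-312 + 1))**2 = (6 + 1/(-311))**2 = (6 - 1/311)**2 = (1865/311)**2 = 3478225/96721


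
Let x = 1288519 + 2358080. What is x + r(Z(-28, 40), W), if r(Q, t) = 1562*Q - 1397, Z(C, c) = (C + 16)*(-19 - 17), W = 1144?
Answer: 4319986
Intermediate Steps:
Z(C, c) = -576 - 36*C (Z(C, c) = (16 + C)*(-36) = -576 - 36*C)
r(Q, t) = -1397 + 1562*Q
x = 3646599
x + r(Z(-28, 40), W) = 3646599 + (-1397 + 1562*(-576 - 36*(-28))) = 3646599 + (-1397 + 1562*(-576 + 1008)) = 3646599 + (-1397 + 1562*432) = 3646599 + (-1397 + 674784) = 3646599 + 673387 = 4319986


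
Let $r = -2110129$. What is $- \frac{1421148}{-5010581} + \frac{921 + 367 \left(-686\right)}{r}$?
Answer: $\frac{4255664756713}{10572972274949} \approx 0.4025$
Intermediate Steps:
$- \frac{1421148}{-5010581} + \frac{921 + 367 \left(-686\right)}{r} = - \frac{1421148}{-5010581} + \frac{921 + 367 \left(-686\right)}{-2110129} = \left(-1421148\right) \left(- \frac{1}{5010581}\right) + \left(921 - 251762\right) \left(- \frac{1}{2110129}\right) = \frac{1421148}{5010581} - - \frac{250841}{2110129} = \frac{1421148}{5010581} + \frac{250841}{2110129} = \frac{4255664756713}{10572972274949}$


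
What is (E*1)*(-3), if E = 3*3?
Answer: -27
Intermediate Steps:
E = 9
(E*1)*(-3) = (9*1)*(-3) = 9*(-3) = -27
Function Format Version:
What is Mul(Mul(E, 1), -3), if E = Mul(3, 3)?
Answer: -27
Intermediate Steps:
E = 9
Mul(Mul(E, 1), -3) = Mul(Mul(9, 1), -3) = Mul(9, -3) = -27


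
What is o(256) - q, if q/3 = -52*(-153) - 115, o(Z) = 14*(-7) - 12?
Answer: -23633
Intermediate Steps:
o(Z) = -110 (o(Z) = -98 - 12 = -110)
q = 23523 (q = 3*(-52*(-153) - 115) = 3*(7956 - 115) = 3*7841 = 23523)
o(256) - q = -110 - 1*23523 = -110 - 23523 = -23633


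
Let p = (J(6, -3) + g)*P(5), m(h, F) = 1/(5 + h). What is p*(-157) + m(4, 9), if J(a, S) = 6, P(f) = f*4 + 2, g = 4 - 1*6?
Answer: -124343/9 ≈ -13816.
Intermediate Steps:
g = -2 (g = 4 - 6 = -2)
P(f) = 2 + 4*f (P(f) = 4*f + 2 = 2 + 4*f)
p = 88 (p = (6 - 2)*(2 + 4*5) = 4*(2 + 20) = 4*22 = 88)
p*(-157) + m(4, 9) = 88*(-157) + 1/(5 + 4) = -13816 + 1/9 = -13816 + ⅑ = -124343/9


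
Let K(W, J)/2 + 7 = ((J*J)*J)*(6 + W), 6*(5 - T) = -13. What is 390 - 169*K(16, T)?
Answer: -147654689/54 ≈ -2.7343e+6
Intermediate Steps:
T = 43/6 (T = 5 - ⅙*(-13) = 5 + 13/6 = 43/6 ≈ 7.1667)
K(W, J) = -14 + 2*J³*(6 + W) (K(W, J) = -14 + 2*(((J*J)*J)*(6 + W)) = -14 + 2*((J²*J)*(6 + W)) = -14 + 2*(J³*(6 + W)) = -14 + 2*J³*(6 + W))
390 - 169*K(16, T) = 390 - 169*(-14 + 12*(43/6)³ + 2*16*(43/6)³) = 390 - 169*(-14 + 12*(79507/216) + 2*16*(79507/216)) = 390 - 169*(-14 + 79507/18 + 318028/27) = 390 - 169*873821/54 = 390 - 147675749/54 = -147654689/54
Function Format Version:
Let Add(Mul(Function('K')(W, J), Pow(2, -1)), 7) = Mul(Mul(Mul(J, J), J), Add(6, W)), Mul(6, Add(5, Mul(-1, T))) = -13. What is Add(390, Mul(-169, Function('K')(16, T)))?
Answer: Rational(-147654689, 54) ≈ -2.7343e+6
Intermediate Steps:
T = Rational(43, 6) (T = Add(5, Mul(Rational(-1, 6), -13)) = Add(5, Rational(13, 6)) = Rational(43, 6) ≈ 7.1667)
Function('K')(W, J) = Add(-14, Mul(2, Pow(J, 3), Add(6, W))) (Function('K')(W, J) = Add(-14, Mul(2, Mul(Mul(Mul(J, J), J), Add(6, W)))) = Add(-14, Mul(2, Mul(Mul(Pow(J, 2), J), Add(6, W)))) = Add(-14, Mul(2, Mul(Pow(J, 3), Add(6, W)))) = Add(-14, Mul(2, Pow(J, 3), Add(6, W))))
Add(390, Mul(-169, Function('K')(16, T))) = Add(390, Mul(-169, Add(-14, Mul(12, Pow(Rational(43, 6), 3)), Mul(2, 16, Pow(Rational(43, 6), 3))))) = Add(390, Mul(-169, Add(-14, Mul(12, Rational(79507, 216)), Mul(2, 16, Rational(79507, 216))))) = Add(390, Mul(-169, Add(-14, Rational(79507, 18), Rational(318028, 27)))) = Add(390, Mul(-169, Rational(873821, 54))) = Add(390, Rational(-147675749, 54)) = Rational(-147654689, 54)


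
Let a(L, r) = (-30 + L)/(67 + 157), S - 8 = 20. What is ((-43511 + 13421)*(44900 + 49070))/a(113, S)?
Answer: -633372835200/83 ≈ -7.6310e+9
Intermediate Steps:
S = 28 (S = 8 + 20 = 28)
a(L, r) = -15/112 + L/224 (a(L, r) = (-30 + L)/224 = (-30 + L)*(1/224) = -15/112 + L/224)
((-43511 + 13421)*(44900 + 49070))/a(113, S) = ((-43511 + 13421)*(44900 + 49070))/(-15/112 + (1/224)*113) = (-30090*93970)/(-15/112 + 113/224) = -2827557300/83/224 = -2827557300*224/83 = -633372835200/83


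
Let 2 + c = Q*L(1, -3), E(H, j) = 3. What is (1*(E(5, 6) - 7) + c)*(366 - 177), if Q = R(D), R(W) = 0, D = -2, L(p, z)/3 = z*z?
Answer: -1134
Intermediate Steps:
L(p, z) = 3*z**2 (L(p, z) = 3*(z*z) = 3*z**2)
Q = 0
c = -2 (c = -2 + 0*(3*(-3)**2) = -2 + 0*(3*9) = -2 + 0*27 = -2 + 0 = -2)
(1*(E(5, 6) - 7) + c)*(366 - 177) = (1*(3 - 7) - 2)*(366 - 177) = (1*(-4) - 2)*189 = (-4 - 2)*189 = -6*189 = -1134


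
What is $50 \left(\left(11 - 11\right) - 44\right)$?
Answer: $-2200$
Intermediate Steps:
$50 \left(\left(11 - 11\right) - 44\right) = 50 \left(0 - 44\right) = 50 \left(-44\right) = -2200$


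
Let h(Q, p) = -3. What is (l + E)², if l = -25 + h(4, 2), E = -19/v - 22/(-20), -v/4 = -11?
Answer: 36156169/48400 ≈ 747.03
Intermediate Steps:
v = 44 (v = -4*(-11) = 44)
E = 147/220 (E = -19/44 - 22/(-20) = -19*1/44 - 22*(-1/20) = -19/44 + 11/10 = 147/220 ≈ 0.66818)
l = -28 (l = -25 - 3 = -28)
(l + E)² = (-28 + 147/220)² = (-6013/220)² = 36156169/48400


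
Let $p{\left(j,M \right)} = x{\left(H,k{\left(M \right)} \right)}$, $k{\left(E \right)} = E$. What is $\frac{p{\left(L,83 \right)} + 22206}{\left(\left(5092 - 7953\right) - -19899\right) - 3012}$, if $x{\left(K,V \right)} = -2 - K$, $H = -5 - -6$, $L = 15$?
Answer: $\frac{22203}{14026} \approx 1.583$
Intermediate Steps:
$H = 1$ ($H = -5 + 6 = 1$)
$p{\left(j,M \right)} = -3$ ($p{\left(j,M \right)} = -2 - 1 = -3$)
$\frac{p{\left(L,83 \right)} + 22206}{\left(\left(5092 - 7953\right) - -19899\right) - 3012} = \frac{-3 + 22206}{\left(\left(5092 - 7953\right) - -19899\right) - 3012} = \frac{22203}{\left(-2861 + 19899\right) - 3012} = \frac{22203}{17038 - 3012} = \frac{22203}{14026}$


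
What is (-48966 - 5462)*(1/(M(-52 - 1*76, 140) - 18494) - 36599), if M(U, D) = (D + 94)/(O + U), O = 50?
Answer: 36846215905312/18497 ≈ 1.9920e+9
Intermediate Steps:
M(U, D) = (94 + D)/(50 + U) (M(U, D) = (D + 94)/(50 + U) = (94 + D)/(50 + U))
(-48966 - 5462)*(1/(M(-52 - 1*76, 140) - 18494) - 36599) = (-48966 - 5462)*(1/((94 + 140)/(50 + (-52 - 1*76)) - 18494) - 36599) = -54428*(1/(234/(50 + (-52 - 76)) - 18494) - 36599) = -54428*(1/(234/(50 - 128) - 18494) - 36599) = -54428*(1/(234/(-78) - 18494) - 36599) = -54428*(1/(-1/78*234 - 18494) - 36599) = -54428*(1/(-3 - 18494) - 36599) = -54428*(1/(-18497) - 36599) = -54428*(-1/18497 - 36599) = -54428*(-676971704/18497) = 36846215905312/18497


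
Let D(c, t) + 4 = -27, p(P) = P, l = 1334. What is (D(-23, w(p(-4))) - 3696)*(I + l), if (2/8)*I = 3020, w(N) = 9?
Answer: -49993978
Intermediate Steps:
D(c, t) = -31 (D(c, t) = -4 - 27 = -31)
I = 12080 (I = 4*3020 = 12080)
(D(-23, w(p(-4))) - 3696)*(I + l) = (-31 - 3696)*(12080 + 1334) = -3727*13414 = -49993978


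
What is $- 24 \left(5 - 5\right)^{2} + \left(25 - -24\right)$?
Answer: $49$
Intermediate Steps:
$- 24 \left(5 - 5\right)^{2} + \left(25 - -24\right) = - 24 \cdot 0^{2} + \left(25 + 24\right) = \left(-24\right) 0 + 49 = 0 + 49 = 49$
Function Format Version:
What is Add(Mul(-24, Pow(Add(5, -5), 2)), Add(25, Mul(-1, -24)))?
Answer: 49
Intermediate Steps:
Add(Mul(-24, Pow(Add(5, -5), 2)), Add(25, Mul(-1, -24))) = Add(Mul(-24, Pow(0, 2)), Add(25, 24)) = Add(Mul(-24, 0), 49) = Add(0, 49) = 49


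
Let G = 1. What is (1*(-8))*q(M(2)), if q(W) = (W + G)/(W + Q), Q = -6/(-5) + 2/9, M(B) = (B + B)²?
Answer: -765/98 ≈ -7.8061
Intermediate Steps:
M(B) = 4*B² (M(B) = (2*B)² = 4*B²)
Q = 64/45 (Q = -6*(-⅕) + 2*(⅑) = 6/5 + 2/9 = 64/45 ≈ 1.4222)
q(W) = (1 + W)/(64/45 + W) (q(W) = (W + 1)/(W + 64/45) = (1 + W)/(64/45 + W))
(1*(-8))*q(M(2)) = (1*(-8))*(45*(1 + 4*2²)/(64 + 45*(4*2²))) = -360*(1 + 4*4)/(64 + 45*(4*4)) = -360*(1 + 16)/(64 + 45*16) = -360*17/(64 + 720) = -360*17/784 = -8*765/784 = -765/98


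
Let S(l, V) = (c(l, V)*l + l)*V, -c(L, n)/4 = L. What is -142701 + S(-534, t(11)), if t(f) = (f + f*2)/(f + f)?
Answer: -1854438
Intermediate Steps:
c(L, n) = -4*L
t(f) = 3/2 (t(f) = (f + 2*f)/((2*f)) = (3*f)*(1/(2*f)) = 3/2)
S(l, V) = V*(l - 4*l²) (S(l, V) = ((-4*l)*l + l)*V = (-4*l² + l)*V = (l - 4*l²)*V = V*(l - 4*l²))
-142701 + S(-534, t(11)) = -142701 + (3/2)*(-534)*(1 - 4*(-534)) = -142701 + (3/2)*(-534)*(1 + 2136) = -142701 + (3/2)*(-534)*2137 = -142701 - 1711737 = -1854438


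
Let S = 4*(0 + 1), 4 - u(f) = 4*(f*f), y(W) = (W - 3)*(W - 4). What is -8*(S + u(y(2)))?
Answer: 64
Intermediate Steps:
y(W) = (-4 + W)*(-3 + W) (y(W) = (-3 + W)*(-4 + W) = (-4 + W)*(-3 + W))
u(f) = 4 - 4*f**2 (u(f) = 4 - 4*f*f = 4 - 4*f**2)
S = 4 (S = 4*1 = 4)
-8*(S + u(y(2))) = -8*(4 + (4 - 4*(12 + 2**2 - 7*2)**2)) = -8*(4 + (4 - 4*(12 + 4 - 14)**2)) = -8*(4 + (4 - 4*2**2)) = -8*(4 + (4 - 4*4)) = -8*(4 + (4 - 16)) = -8*(4 - 12) = -8*(-8) = 64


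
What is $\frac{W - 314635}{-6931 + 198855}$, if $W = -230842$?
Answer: $- \frac{545477}{191924} \approx -2.8422$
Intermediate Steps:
$\frac{W - 314635}{-6931 + 198855} = \frac{-230842 - 314635}{-6931 + 198855} = - \frac{545477}{191924}$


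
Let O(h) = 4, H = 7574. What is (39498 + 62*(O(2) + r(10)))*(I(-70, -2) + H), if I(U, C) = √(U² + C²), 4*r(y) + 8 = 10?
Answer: 301270998 + 79554*√1226 ≈ 3.0406e+8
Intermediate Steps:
r(y) = ½ (r(y) = -2 + (¼)*10 = -2 + 5/2 = ½)
I(U, C) = √(C² + U²)
(39498 + 62*(O(2) + r(10)))*(I(-70, -2) + H) = (39498 + 62*(4 + ½))*(√((-2)² + (-70)²) + 7574) = (39498 + 62*(9/2))*(√(4 + 4900) + 7574) = (39498 + 279)*(√4904 + 7574) = 39777*(2*√1226 + 7574) = 39777*(7574 + 2*√1226) = 301270998 + 79554*√1226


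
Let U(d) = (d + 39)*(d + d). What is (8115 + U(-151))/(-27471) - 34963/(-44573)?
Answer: -908878474/1224464883 ≈ -0.74227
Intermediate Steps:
U(d) = 2*d*(39 + d) (U(d) = (39 + d)*(2*d) = 2*d*(39 + d))
(8115 + U(-151))/(-27471) - 34963/(-44573) = (8115 + 2*(-151)*(39 - 151))/(-27471) - 34963/(-44573) = (8115 + 2*(-151)*(-112))*(-1/27471) - 34963*(-1/44573) = (8115 + 33824)*(-1/27471) + 34963/44573 = 41939*(-1/27471) + 34963/44573 = -41939/27471 + 34963/44573 = -908878474/1224464883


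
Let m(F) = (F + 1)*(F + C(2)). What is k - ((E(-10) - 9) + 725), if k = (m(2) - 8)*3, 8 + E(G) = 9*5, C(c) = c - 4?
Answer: -777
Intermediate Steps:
C(c) = -4 + c
m(F) = (1 + F)*(-2 + F) (m(F) = (F + 1)*(F + (-4 + 2)) = (1 + F)*(F - 2) = (1 + F)*(-2 + F))
E(G) = 37 (E(G) = -8 + 9*5 = -8 + 45 = 37)
k = -24 (k = ((-2 + 2² - 1*2) - 8)*3 = ((-2 + 4 - 2) - 8)*3 = (0 - 8)*3 = -8*3 = -24)
k - ((E(-10) - 9) + 725) = -24 - ((37 - 9) + 725) = -24 - (28 + 725) = -24 - 1*753 = -24 - 753 = -777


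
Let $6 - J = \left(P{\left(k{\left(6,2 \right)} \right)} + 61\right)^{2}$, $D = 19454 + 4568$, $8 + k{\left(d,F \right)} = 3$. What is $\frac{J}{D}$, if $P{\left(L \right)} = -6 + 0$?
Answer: $- \frac{3019}{24022} \approx -0.12568$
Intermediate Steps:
$k{\left(d,F \right)} = -5$ ($k{\left(d,F \right)} = -8 + 3 = -5$)
$P{\left(L \right)} = -6$
$D = 24022$
$J = -3019$ ($J = 6 - \left(-6 + 61\right)^{2} = 6 - 55^{2} = 6 - 3025 = -3019$)
$\frac{J}{D} = - \frac{3019}{24022}$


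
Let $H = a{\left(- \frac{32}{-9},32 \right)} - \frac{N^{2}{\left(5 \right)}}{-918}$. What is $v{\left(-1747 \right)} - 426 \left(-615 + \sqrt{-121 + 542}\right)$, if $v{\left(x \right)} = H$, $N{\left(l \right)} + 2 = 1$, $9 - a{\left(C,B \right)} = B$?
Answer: $\frac{240485707}{918} - 426 \sqrt{421} \approx 2.5323 \cdot 10^{5}$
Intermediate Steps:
$a{\left(C,B \right)} = 9 - B$
$N{\left(l \right)} = -1$ ($N{\left(l \right)} = -2 + 1 = -1$)
$H = - \frac{21113}{918}$ ($H = \left(9 - 32\right) - \frac{\left(-1\right)^{2}}{-918} = \left(9 - 32\right) - 1 \left(- \frac{1}{918}\right) = -23 - - \frac{1}{918} = -23 + \frac{1}{918} = - \frac{21113}{918} \approx -22.999$)
$v{\left(x \right)} = - \frac{21113}{918}$
$v{\left(-1747 \right)} - 426 \left(-615 + \sqrt{-121 + 542}\right) = - \frac{21113}{918} - 426 \left(-615 + \sqrt{-121 + 542}\right) = - \frac{21113}{918} - 426 \left(-615 + \sqrt{421}\right) = - \frac{21113}{918} + \left(261990 - 426 \sqrt{421}\right) = \frac{240485707}{918} - 426 \sqrt{421}$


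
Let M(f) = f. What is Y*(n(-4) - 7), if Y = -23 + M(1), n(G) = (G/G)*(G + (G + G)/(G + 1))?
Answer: 550/3 ≈ 183.33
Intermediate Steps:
n(G) = G + 2*G/(1 + G) (n(G) = 1*(G + (2*G)/(1 + G)) = 1*(G + 2*G/(1 + G)) = G + 2*G/(1 + G))
Y = -22 (Y = -23 + 1 = -22)
Y*(n(-4) - 7) = -22*(-4*(3 - 4)/(1 - 4) - 7) = -22*(-4*(-1)/(-3) - 7) = -22*(-4*(-1/3)*(-1) - 7) = -22*(-4/3 - 7) = -22*(-25/3) = 550/3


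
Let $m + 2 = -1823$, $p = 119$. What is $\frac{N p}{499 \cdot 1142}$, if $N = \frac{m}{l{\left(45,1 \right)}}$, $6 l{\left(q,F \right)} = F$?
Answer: $- \frac{651525}{284929} \approx -2.2866$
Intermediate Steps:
$l{\left(q,F \right)} = \frac{F}{6}$
$m = -1825$ ($m = -2 - 1823 = -1825$)
$N = -10950$ ($N = - \frac{1825}{\frac{1}{6} \cdot 1} = - 1825 \frac{1}{\frac{1}{6}} = \left(-1825\right) 6 = -10950$)
$\frac{N p}{499 \cdot 1142} = \frac{\left(-10950\right) 119}{499 \cdot 1142} = - \frac{1303050}{569858} = \left(-1303050\right) \frac{1}{569858} = - \frac{651525}{284929}$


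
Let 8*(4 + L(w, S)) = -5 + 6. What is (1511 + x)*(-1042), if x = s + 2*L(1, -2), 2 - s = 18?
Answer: -3099429/2 ≈ -1.5497e+6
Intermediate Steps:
L(w, S) = -31/8 (L(w, S) = -4 + (-5 + 6)/8 = -4 + (1/8)*1 = -4 + 1/8 = -31/8)
s = -16 (s = 2 - 1*18 = 2 - 18 = -16)
x = -95/4 (x = -16 + 2*(-31/8) = -16 - 31/4 = -95/4 ≈ -23.750)
(1511 + x)*(-1042) = (1511 - 95/4)*(-1042) = (5949/4)*(-1042) = -3099429/2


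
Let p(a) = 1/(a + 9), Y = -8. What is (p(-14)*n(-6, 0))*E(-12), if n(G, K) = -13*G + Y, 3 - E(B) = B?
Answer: -210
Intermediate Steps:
E(B) = 3 - B
n(G, K) = -8 - 13*G (n(G, K) = -13*G - 8 = -8 - 13*G)
p(a) = 1/(9 + a)
(p(-14)*n(-6, 0))*E(-12) = ((-8 - 13*(-6))/(9 - 14))*(3 - 1*(-12)) = ((-8 + 78)/(-5))*(3 + 12) = -⅕*70*15 = -14*15 = -210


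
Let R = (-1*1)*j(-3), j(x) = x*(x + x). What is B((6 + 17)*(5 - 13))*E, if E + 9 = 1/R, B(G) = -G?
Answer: -14996/9 ≈ -1666.2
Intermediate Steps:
j(x) = 2*x² (j(x) = x*(2*x) = 2*x²)
R = -18 (R = (-1*1)*(2*(-3)²) = -2*9 = -1*18 = -18)
E = -163/18 (E = -9 + 1/(-18) = -9 - 1/18 = -163/18 ≈ -9.0556)
B((6 + 17)*(5 - 13))*E = -(6 + 17)*(5 - 13)*(-163/18) = -23*(-8)*(-163/18) = -1*(-184)*(-163/18) = 184*(-163/18) = -14996/9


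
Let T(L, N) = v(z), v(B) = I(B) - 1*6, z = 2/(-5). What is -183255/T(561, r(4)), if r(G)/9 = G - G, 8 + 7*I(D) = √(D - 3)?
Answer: 320696250/12517 + 1282785*I*√85/12517 ≈ 25621.0 + 944.85*I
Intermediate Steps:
z = -⅖ (z = 2*(-⅕) = -⅖ ≈ -0.40000)
I(D) = -8/7 + √(-3 + D)/7 (I(D) = -8/7 + √(D - 3)/7 = -8/7 + √(-3 + D)/7)
r(G) = 0 (r(G) = 9*(G - G) = 9*0 = 0)
v(B) = -50/7 + √(-3 + B)/7 (v(B) = (-8/7 + √(-3 + B)/7) - 1*6 = (-8/7 + √(-3 + B)/7) - 6 = -50/7 + √(-3 + B)/7)
T(L, N) = -50/7 + I*√85/35 (T(L, N) = -50/7 + √(-3 - ⅖)/7 = -50/7 + √(-17/5)/7 = -50/7 + (I*√85/5)/7 = -50/7 + I*√85/35)
-183255/T(561, r(4)) = -183255/(-50/7 + I*√85/35)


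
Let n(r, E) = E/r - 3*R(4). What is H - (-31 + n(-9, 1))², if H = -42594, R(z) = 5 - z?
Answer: -3544363/81 ≈ -43758.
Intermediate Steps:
n(r, E) = -3 + E/r (n(r, E) = E/r - 3*(5 - 1*4) = E/r - 3*(5 - 4) = E/r - 3*1 = E/r - 3 = -3 + E/r)
H - (-31 + n(-9, 1))² = -42594 - (-31 + (-3 + 1/(-9)))² = -42594 - (-31 + (-3 + 1*(-⅑)))² = -42594 - (-31 + (-3 - ⅑))² = -42594 - (-31 - 28/9)² = -42594 - (-307/9)² = -42594 - 1*94249/81 = -42594 - 94249/81 = -3544363/81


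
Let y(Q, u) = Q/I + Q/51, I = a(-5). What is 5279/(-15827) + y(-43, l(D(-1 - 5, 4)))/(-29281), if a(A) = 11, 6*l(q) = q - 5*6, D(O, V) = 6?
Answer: -728353303/2184743253 ≈ -0.33338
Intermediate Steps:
l(q) = -5 + q/6 (l(q) = (q - 5*6)/6 = (q - 30)/6 = (-30 + q)/6 = -5 + q/6)
I = 11
y(Q, u) = 62*Q/561 (y(Q, u) = Q/11 + Q/51 = 62*Q/561)
5279/(-15827) + y(-43, l(D(-1 - 5, 4)))/(-29281) = 5279/(-15827) + ((62/561)*(-43))/(-29281) = 5279*(-1/15827) - 2666/561*(-1/29281) = -5279/15827 + 2666/16426641 = -728353303/2184743253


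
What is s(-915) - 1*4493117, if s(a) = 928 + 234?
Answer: -4491955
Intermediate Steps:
s(a) = 1162
s(-915) - 1*4493117 = 1162 - 1*4493117 = 1162 - 4493117 = -4491955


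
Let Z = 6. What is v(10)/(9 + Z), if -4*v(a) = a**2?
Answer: -5/3 ≈ -1.6667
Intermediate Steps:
v(a) = -a**2/4
v(10)/(9 + Z) = (-1/4*10**2)/(9 + 6) = -1/4*100/15 = -25*1/15 = -5/3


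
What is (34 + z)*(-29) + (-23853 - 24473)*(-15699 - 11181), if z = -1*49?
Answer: 1299003315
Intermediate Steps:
z = -49
(34 + z)*(-29) + (-23853 - 24473)*(-15699 - 11181) = (34 - 49)*(-29) + (-23853 - 24473)*(-15699 - 11181) = -15*(-29) - 48326*(-26880) = 435 + 1299002880 = 1299003315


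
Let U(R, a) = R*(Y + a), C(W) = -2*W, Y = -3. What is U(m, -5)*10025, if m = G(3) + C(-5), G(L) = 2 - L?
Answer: -721800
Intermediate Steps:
m = 9 (m = (2 - 1*3) - 2*(-5) = (2 - 3) + 10 = -1 + 10 = 9)
U(R, a) = R*(-3 + a)
U(m, -5)*10025 = (9*(-3 - 5))*10025 = (9*(-8))*10025 = -72*10025 = -721800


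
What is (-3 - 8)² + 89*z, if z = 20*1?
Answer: 1901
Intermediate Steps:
z = 20
(-3 - 8)² + 89*z = (-3 - 8)² + 89*20 = (-11)² + 1780 = 121 + 1780 = 1901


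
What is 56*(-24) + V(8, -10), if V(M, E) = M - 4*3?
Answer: -1348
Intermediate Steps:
V(M, E) = -12 + M (V(M, E) = M - 1*12 = M - 12 = -12 + M)
56*(-24) + V(8, -10) = 56*(-24) + (-12 + 8) = -1344 - 4 = -1348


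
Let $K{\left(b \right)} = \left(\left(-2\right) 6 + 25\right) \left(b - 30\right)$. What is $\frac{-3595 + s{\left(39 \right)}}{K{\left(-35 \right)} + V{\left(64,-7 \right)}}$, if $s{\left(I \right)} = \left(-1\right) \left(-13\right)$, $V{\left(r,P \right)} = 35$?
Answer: $\frac{199}{45} \approx 4.4222$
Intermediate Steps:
$s{\left(I \right)} = 13$
$K{\left(b \right)} = -390 + 13 b$ ($K{\left(b \right)} = \left(-12 + 25\right) \left(-30 + b\right) = 13 \left(-30 + b\right) = -390 + 13 b$)
$\frac{-3595 + s{\left(39 \right)}}{K{\left(-35 \right)} + V{\left(64,-7 \right)}} = \frac{-3595 + 13}{\left(-390 + 13 \left(-35\right)\right) + 35} = - \frac{3582}{\left(-390 - 455\right) + 35} = - \frac{3582}{-845 + 35} = - \frac{3582}{-810} = \left(-3582\right) \left(- \frac{1}{810}\right) = \frac{199}{45}$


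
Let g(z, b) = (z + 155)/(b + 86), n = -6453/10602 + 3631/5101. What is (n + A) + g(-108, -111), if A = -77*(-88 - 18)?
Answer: 1225865036459/150224450 ≈ 8160.2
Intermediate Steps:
A = 8162 (A = -77*(-106) = 8162)
n = 619901/6008978 (n = -6453*1/10602 + 3631*(1/5101) = -717/1178 + 3631/5101 = 619901/6008978 ≈ 0.10316)
g(z, b) = (155 + z)/(86 + b)
(n + A) + g(-108, -111) = (619901/6008978 + 8162) + (155 - 108)/(86 - 111) = 49045898337/6008978 + 47/(-25) = 49045898337/6008978 - 1/25*47 = 49045898337/6008978 - 47/25 = 1225865036459/150224450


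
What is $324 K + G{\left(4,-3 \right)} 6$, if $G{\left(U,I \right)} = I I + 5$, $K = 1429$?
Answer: $463080$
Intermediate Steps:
$G{\left(U,I \right)} = 5 + I^{2}$ ($G{\left(U,I \right)} = I^{2} + 5 = 5 + I^{2}$)
$324 K + G{\left(4,-3 \right)} 6 = 324 \cdot 1429 + \left(5 + \left(-3\right)^{2}\right) 6 = 462996 + \left(5 + 9\right) 6 = 462996 + 14 \cdot 6 = 462996 + 84 = 463080$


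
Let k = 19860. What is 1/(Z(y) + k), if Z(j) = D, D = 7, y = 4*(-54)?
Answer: 1/19867 ≈ 5.0335e-5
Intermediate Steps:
y = -216
Z(j) = 7
1/(Z(y) + k) = 1/(7 + 19860) = 1/19867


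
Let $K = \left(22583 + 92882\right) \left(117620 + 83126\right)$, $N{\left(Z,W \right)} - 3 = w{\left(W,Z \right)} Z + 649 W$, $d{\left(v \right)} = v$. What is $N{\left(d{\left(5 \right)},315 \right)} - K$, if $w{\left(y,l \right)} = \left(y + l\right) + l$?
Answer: $-23178930827$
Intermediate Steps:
$w{\left(y,l \right)} = y + 2 l$ ($w{\left(y,l \right)} = \left(l + y\right) + l = y + 2 l$)
$N{\left(Z,W \right)} = 3 + 649 W + Z \left(W + 2 Z\right)$ ($N{\left(Z,W \right)} = 3 + \left(\left(W + 2 Z\right) Z + 649 W\right) = 3 + \left(Z \left(W + 2 Z\right) + 649 W\right) = 3 + \left(649 W + Z \left(W + 2 Z\right)\right) = 3 + 649 W + Z \left(W + 2 Z\right)$)
$K = 23179136890$ ($K = 115465 \cdot 200746 = 23179136890$)
$N{\left(d{\left(5 \right)},315 \right)} - K = \left(3 + 649 \cdot 315 + 5 \left(315 + 2 \cdot 5\right)\right) - 23179136890 = \left(3 + 204435 + 5 \left(315 + 10\right)\right) - 23179136890 = \left(3 + 204435 + 5 \cdot 325\right) - 23179136890 = \left(3 + 204435 + 1625\right) - 23179136890 = 206063 - 23179136890 = -23178930827$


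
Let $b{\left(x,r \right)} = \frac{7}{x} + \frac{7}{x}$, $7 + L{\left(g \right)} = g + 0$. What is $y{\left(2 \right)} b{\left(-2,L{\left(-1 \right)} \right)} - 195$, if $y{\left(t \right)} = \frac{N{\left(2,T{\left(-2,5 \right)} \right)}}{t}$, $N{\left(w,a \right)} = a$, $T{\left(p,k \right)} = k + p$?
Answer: $- \frac{411}{2} \approx -205.5$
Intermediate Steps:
$L{\left(g \right)} = -7 + g$ ($L{\left(g \right)} = -7 + \left(g + 0\right) = -7 + g$)
$b{\left(x,r \right)} = \frac{14}{x}$
$y{\left(t \right)} = \frac{3}{t}$ ($y{\left(t \right)} = \frac{5 - 2}{t} = \frac{3}{t}$)
$y{\left(2 \right)} b{\left(-2,L{\left(-1 \right)} \right)} - 195 = \frac{3}{2} \frac{14}{-2} - 195 = 3 \cdot \frac{1}{2} \cdot 14 \left(- \frac{1}{2}\right) - 195 = \frac{3}{2} \left(-7\right) - 195 = - \frac{21}{2} - 195 = - \frac{411}{2}$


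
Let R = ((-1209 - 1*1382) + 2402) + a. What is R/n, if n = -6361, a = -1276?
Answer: 1465/6361 ≈ 0.23031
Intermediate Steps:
R = -1465 (R = ((-1209 - 1*1382) + 2402) - 1276 = ((-1209 - 1382) + 2402) - 1276 = (-2591 + 2402) - 1276 = -189 - 1276 = -1465)
R/n = -1465/(-6361) = -1465*(-1/6361) = 1465/6361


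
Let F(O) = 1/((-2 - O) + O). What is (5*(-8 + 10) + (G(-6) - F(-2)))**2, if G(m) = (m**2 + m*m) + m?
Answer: 23409/4 ≈ 5852.3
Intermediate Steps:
G(m) = m + 2*m**2 (G(m) = (m**2 + m**2) + m = 2*m**2 + m = m + 2*m**2)
F(O) = -1/2 (F(O) = 1/(-2) = -1/2)
(5*(-8 + 10) + (G(-6) - F(-2)))**2 = (5*(-8 + 10) + (-6*(1 + 2*(-6)) - 1*(-1/2)))**2 = (5*2 + (-6*(1 - 12) + 1/2))**2 = (10 + (-6*(-11) + 1/2))**2 = (10 + (66 + 1/2))**2 = (10 + 133/2)**2 = (153/2)**2 = 23409/4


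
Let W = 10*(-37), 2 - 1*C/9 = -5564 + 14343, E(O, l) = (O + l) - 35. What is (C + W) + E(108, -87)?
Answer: -79377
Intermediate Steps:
E(O, l) = -35 + O + l
C = -78993 (C = 18 - 9*(-5564 + 14343) = 18 - 9*8779 = 18 - 79011 = -78993)
W = -370
(C + W) + E(108, -87) = (-78993 - 370) + (-35 + 108 - 87) = -79363 - 14 = -79377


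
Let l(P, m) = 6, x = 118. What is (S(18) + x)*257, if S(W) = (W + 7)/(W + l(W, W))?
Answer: 734249/24 ≈ 30594.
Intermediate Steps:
S(W) = (7 + W)/(6 + W) (S(W) = (W + 7)/(W + 6) = (7 + W)/(6 + W))
(S(18) + x)*257 = ((7 + 18)/(6 + 18) + 118)*257 = (25/24 + 118)*257 = (2857/24)*257 = 734249/24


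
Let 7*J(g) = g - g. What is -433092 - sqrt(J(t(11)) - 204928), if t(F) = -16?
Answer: -433092 - 8*I*sqrt(3202) ≈ -4.3309e+5 - 452.69*I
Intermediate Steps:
J(g) = 0 (J(g) = (g - g)/7 = (1/7)*0 = 0)
-433092 - sqrt(J(t(11)) - 204928) = -433092 - sqrt(0 - 204928) = -433092 - sqrt(-204928) = -433092 - 8*I*sqrt(3202)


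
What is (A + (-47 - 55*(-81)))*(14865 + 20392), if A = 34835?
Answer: 1383590451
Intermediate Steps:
(A + (-47 - 55*(-81)))*(14865 + 20392) = (34835 + (-47 - 55*(-81)))*(14865 + 20392) = (34835 + (-47 + 4455))*35257 = (34835 + 4408)*35257 = 39243*35257 = 1383590451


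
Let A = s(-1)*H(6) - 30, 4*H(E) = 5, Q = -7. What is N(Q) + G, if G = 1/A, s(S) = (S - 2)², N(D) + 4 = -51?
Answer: -4129/75 ≈ -55.053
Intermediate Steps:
H(E) = 5/4 (H(E) = (¼)*5 = 5/4)
N(D) = -55 (N(D) = -4 - 51 = -55)
s(S) = (-2 + S)²
A = -75/4 (A = (-2 - 1)²*(5/4) - 30 = (-3)²*(5/4) - 30 = 9*(5/4) - 30 = 45/4 - 30 = -75/4 ≈ -18.750)
G = -4/75 (G = 1/(-75/4) = -4/75 ≈ -0.053333)
N(Q) + G = -55 - 4/75 = -4129/75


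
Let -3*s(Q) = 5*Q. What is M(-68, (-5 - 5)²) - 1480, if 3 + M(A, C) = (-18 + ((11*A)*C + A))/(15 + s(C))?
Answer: -64301/65 ≈ -989.25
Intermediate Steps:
s(Q) = -5*Q/3
M(A, C) = -3 + (-18 + A + 11*A*C)/(15 - 5*C/3) (M(A, C) = -3 + (-18 + ((11*A)*C + A))/(15 - 5*C/3) = -3 + (-18 + (11*A*C + A))/(15 - 5*C/3) = -3 + (-18 + (A + 11*A*C))/(15 - 5*C/3) = -3 + (-18 + A + 11*A*C)/(15 - 5*C/3))
M(-68, (-5 - 5)²) - 1480 = 3*(63 - 1*(-68) - 5*(-5 - 5)² - 11*(-68)*(-5 - 5)²)/(5*(-9 + (-5 - 5)²)) - 1480 = 3*(63 + 68 - 5*(-10)² - 11*(-68)*(-10)²)/(5*(-9 + (-10)²)) - 1480 = 3*(63 + 68 - 5*100 - 11*(-68)*100)/(5*(-9 + 100)) - 1480 = (⅗)*(63 + 68 - 500 + 74800)/91 - 1480 = (⅗)*(1/91)*74431 - 1480 = 31899/65 - 1480 = -64301/65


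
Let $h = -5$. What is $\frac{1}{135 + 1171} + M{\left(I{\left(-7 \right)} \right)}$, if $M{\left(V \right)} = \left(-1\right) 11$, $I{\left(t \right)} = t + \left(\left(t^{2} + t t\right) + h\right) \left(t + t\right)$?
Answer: $- \frac{14365}{1306} \approx -10.999$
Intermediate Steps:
$I{\left(t \right)} = t + 2 t \left(-5 + 2 t^{2}\right)$ ($I{\left(t \right)} = t + \left(\left(t^{2} + t t\right) - 5\right) \left(t + t\right) = t + \left(\left(t^{2} + t^{2}\right) - 5\right) 2 t = t + \left(2 t^{2} - 5\right) 2 t = t + \left(-5 + 2 t^{2}\right) 2 t = t + 2 t \left(-5 + 2 t^{2}\right)$)
$M{\left(V \right)} = -11$
$\frac{1}{135 + 1171} + M{\left(I{\left(-7 \right)} \right)} = \frac{1}{135 + 1171} - 11 = \frac{1}{1306} - 11 = - \frac{14365}{1306}$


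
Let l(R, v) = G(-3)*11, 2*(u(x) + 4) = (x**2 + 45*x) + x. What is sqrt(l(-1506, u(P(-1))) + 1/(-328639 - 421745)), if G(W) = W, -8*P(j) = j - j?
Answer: I*sqrt(14337587667)/20844 ≈ 5.7446*I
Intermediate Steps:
P(j) = 0 (P(j) = -(j - j)/8 = -1/8*0 = 0)
u(x) = -4 + x**2/2 + 23*x (u(x) = -4 + ((x**2 + 45*x) + x)/2 = -4 + (x**2 + 46*x)/2 = -4 + (x**2/2 + 23*x) = -4 + x**2/2 + 23*x)
l(R, v) = -33 (l(R, v) = -3*11 = -33)
sqrt(l(-1506, u(P(-1))) + 1/(-328639 - 421745)) = sqrt(-33 + 1/(-328639 - 421745)) = sqrt(-33 + 1/(-750384)) = sqrt(-33 - 1/750384) = sqrt(-24762673/750384) = I*sqrt(14337587667)/20844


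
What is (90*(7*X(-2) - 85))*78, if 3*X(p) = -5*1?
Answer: -678600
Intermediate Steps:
X(p) = -5/3 (X(p) = (-5*1)/3 = (⅓)*(-5) = -5/3)
(90*(7*X(-2) - 85))*78 = (90*(7*(-5/3) - 85))*78 = (90*(-35/3 - 85))*78 = (90*(-290/3))*78 = -8700*78 = -678600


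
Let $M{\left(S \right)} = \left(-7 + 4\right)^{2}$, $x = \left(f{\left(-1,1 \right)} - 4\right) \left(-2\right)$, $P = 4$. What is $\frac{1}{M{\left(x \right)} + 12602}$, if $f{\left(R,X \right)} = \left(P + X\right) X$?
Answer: $\frac{1}{12611} \approx 7.9296 \cdot 10^{-5}$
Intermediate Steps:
$f{\left(R,X \right)} = X \left(4 + X\right)$ ($f{\left(R,X \right)} = \left(4 + X\right) X = X \left(4 + X\right)$)
$x = -2$ ($x = \left(1 \left(4 + 1\right) - 4\right) \left(-2\right) = \left(1 \cdot 5 - 4\right) \left(-2\right) = \left(5 - 4\right) \left(-2\right) = 1 \left(-2\right) = -2$)
$M{\left(S \right)} = 9$ ($M{\left(S \right)} = \left(-3\right)^{2} = 9$)
$\frac{1}{M{\left(x \right)} + 12602} = \frac{1}{9 + 12602} = \frac{1}{12611}$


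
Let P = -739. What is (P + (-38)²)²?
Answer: 497025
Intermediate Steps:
(P + (-38)²)² = (-739 + (-38)²)² = (-739 + 1444)² = 705² = 497025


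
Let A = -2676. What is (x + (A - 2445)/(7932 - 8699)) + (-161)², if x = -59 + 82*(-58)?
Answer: 16193423/767 ≈ 21113.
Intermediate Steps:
x = -4815 (x = -59 - 4756 = -4815)
(x + (A - 2445)/(7932 - 8699)) + (-161)² = (-4815 + (-2676 - 2445)/(7932 - 8699)) + (-161)² = (-4815 - 5121/(-767)) + 25921 = (-4815 - 5121*(-1/767)) + 25921 = (-4815 + 5121/767) + 25921 = -3687984/767 + 25921 = 16193423/767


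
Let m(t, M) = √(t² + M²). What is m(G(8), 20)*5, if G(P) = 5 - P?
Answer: 5*√409 ≈ 101.12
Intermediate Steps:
m(t, M) = √(M² + t²)
m(G(8), 20)*5 = √(20² + (5 - 1*8)²)*5 = √(400 + (5 - 8)²)*5 = √(400 + (-3)²)*5 = √(400 + 9)*5 = √409*5 = 5*√409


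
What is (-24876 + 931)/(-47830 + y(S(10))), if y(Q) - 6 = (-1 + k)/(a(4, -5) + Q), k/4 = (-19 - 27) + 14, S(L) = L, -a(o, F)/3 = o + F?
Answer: 311285/621841 ≈ 0.50059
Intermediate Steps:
a(o, F) = -3*F - 3*o (a(o, F) = -3*(o + F) = -3*(F + o) = -3*F - 3*o)
k = -128 (k = 4*((-19 - 27) + 14) = 4*(-46 + 14) = 4*(-32) = -128)
y(Q) = 6 - 129/(3 + Q) (y(Q) = 6 + (-1 - 128)/((-3*(-5) - 3*4) + Q) = 6 - 129/((15 - 12) + Q) = 6 - 129/(3 + Q))
(-24876 + 931)/(-47830 + y(S(10))) = (-24876 + 931)/(-47830 + 3*(-37 + 2*10)/(3 + 10)) = -23945/(-47830 + 3*(-37 + 20)/13) = -23945/(-47830 + 3*(1/13)*(-17)) = -23945/(-47830 - 51/13) = -23945/(-621841/13) = -23945*(-13/621841) = 311285/621841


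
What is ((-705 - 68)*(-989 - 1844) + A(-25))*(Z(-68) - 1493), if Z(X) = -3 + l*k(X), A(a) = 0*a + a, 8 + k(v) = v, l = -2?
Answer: -2943204096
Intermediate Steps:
k(v) = -8 + v
A(a) = a (A(a) = 0 + a = a)
Z(X) = 13 - 2*X (Z(X) = -3 - 2*(-8 + X) = -3 + (16 - 2*X) = 13 - 2*X)
((-705 - 68)*(-989 - 1844) + A(-25))*(Z(-68) - 1493) = ((-705 - 68)*(-989 - 1844) - 25)*((13 - 2*(-68)) - 1493) = (-773*(-2833) - 25)*((13 + 136) - 1493) = (2189909 - 25)*(149 - 1493) = 2189884*(-1344) = -2943204096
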